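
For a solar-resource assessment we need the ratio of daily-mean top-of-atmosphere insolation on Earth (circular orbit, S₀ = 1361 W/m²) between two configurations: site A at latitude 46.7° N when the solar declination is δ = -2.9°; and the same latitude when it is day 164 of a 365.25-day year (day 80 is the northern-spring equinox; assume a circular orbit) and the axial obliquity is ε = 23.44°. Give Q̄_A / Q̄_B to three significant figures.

Q̄_A / Q̄_B ≈ 0.547

— Configuration A (φ=+46.7°):
cos H₀ = −tan(+46.7°) tan(-2.900°) = 0.0538, H₀ = 1.5170 rad.
Bracket: H₀ sin φ sin δ + cos φ cos δ sin H₀ = 1.5170×0.72777×-0.05059 + 0.68582×0.99872×0.99855 = -0.055853 + 0.683949 = 0.628096.
Q̄ = (S₀/π) × [bracket] = (1361/π) × 0.628096 = 272.10 W/m².
— Configuration B (φ=+46.7°):
Solar longitude: λ_s = 360° × (164 − 80)/365.25 = 82.793°.
sin δ = sin 23.44° × sin 82.793° = 0.39465, so δ = +23.244°.
cos H₀ = −tan(+46.7°) tan(+23.244°) = -0.4558, H₀ = 2.0440 rad.
Bracket: H₀ sin φ sin δ + cos φ cos δ sin H₀ = 2.0440×0.72777×0.39465 + 0.68582×0.91883×0.89009 = 0.587066 + 0.560892 = 1.147958.
Q̄ = (S₀/π) × [bracket] = (1361/π) × 1.147958 = 497.32 W/m².
Ratio Q̄_A / Q̄_B = 272.10 / 497.32 = 0.5471.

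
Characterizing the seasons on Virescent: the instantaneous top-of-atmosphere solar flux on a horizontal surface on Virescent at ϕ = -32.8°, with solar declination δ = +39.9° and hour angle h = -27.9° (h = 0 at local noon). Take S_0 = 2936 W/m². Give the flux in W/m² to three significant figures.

653 W/m²

cos θ_z = sin ϕ sin δ + cos ϕ cos δ cos h = -0.347479 + 0.569899 = 0.222420.
Flux = S_0 · cos θ_z = 2936 × 0.222420 = 653.0 W/m².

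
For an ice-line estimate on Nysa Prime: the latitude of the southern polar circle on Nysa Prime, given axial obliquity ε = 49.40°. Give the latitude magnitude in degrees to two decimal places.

40.60°

The polar circle is the lowest latitude that experiences at least one full rotation of continuous darkness at the northern-summer solstice; it lies at |φ| = 90° − ε = 90° − 49.40° = 40.60°.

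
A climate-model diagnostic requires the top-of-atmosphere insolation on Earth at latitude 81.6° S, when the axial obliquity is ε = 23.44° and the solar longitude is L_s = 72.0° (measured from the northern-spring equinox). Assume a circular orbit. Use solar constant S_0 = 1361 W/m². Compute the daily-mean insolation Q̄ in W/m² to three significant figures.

Q̄ ≈ 0.00 W/m²

Solar declination: sin δ = sin ε · sin L_s = sin 23.44° × sin 72.0° = 0.37832, so δ = +22.230°.
cos h₀ = −tan(-81.6°) tan(+22.230°) = 2.7677 ≥ 1 ⇒ polar night, h₀ = 0 and Q̄ = 0.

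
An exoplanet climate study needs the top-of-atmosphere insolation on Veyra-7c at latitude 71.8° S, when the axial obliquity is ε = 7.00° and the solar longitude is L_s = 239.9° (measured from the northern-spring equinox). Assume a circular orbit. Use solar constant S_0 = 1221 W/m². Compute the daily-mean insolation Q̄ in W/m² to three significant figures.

Q̄ ≈ 188 W/m²

Solar declination: sin δ = sin ε · sin L_s = sin 7.00° × sin 239.9° = -0.10544, so δ = -6.052°.
cos h₀ = −tan(-71.8°) tan(-6.052°) = -0.3225, h₀ = 1.8991 rad.
Bracket: h₀ sin ϕ sin δ + cos ϕ cos δ sin h₀ = 1.8991×-0.94997×-0.10544 + 0.31233×0.99443×0.94658 = 0.190223 + 0.293999 = 0.484222.
Q̄ = (S_0/π) × [bracket] = (1221/π) × 0.484222 = 188.2 W/m².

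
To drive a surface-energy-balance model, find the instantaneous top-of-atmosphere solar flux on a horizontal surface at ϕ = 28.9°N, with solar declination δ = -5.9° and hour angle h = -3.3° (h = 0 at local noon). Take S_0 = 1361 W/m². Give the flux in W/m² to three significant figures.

cos θ_z = sin ϕ sin δ + cos ϕ cos δ cos h = -0.049678 + 0.869383 = 0.819705.
Flux = S_0 · cos θ_z = 1361 × 0.819705 = 1116 W/m².

1.12e+03 W/m²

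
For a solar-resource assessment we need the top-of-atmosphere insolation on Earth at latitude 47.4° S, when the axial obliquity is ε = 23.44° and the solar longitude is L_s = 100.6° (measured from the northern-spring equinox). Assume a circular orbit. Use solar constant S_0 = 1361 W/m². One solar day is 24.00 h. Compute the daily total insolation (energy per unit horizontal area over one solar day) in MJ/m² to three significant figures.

8.93 MJ/m²

Solar declination: sin δ = sin ε · sin L_s = sin 23.44° × sin 100.6° = 0.39100, so δ = +23.017°.
cos h₀ = −tan(-47.4°) tan(+23.017°) = 0.4620, h₀ = 1.0906 rad.
Bracket: h₀ sin ϕ sin δ + cos ϕ cos δ sin h₀ = 1.0906×-0.73610×0.39100 + 0.67688×0.92039×0.88689 = -0.313891 + 0.552527 = 0.238636.
Q̄ = (S_0/π) × [bracket] = (1361/π) × 0.238636 = 103.38 W/m².
Daily total = Q̄ × 24.00 h × 3600 s/h = 103.38 × 24.00 × 3600 / 10⁶ = 8.932 MJ/m².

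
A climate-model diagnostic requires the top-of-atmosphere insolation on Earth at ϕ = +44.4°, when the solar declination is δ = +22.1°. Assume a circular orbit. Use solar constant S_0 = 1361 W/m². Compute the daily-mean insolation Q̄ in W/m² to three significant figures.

cos h₀ = −tan(+44.4°) tan(+22.100°) = -0.3976, h₀ = 1.9797 rad.
Bracket: h₀ sin ϕ sin δ + cos ϕ cos δ sin h₀ = 1.9797×0.69966×0.37622 + 0.71447×0.92653×0.91754 = 0.521109 + 0.607391 = 1.128500.
Q̄ = (S_0/π) × [bracket] = (1361/π) × 1.128500 = 488.9 W/m².

Q̄ ≈ 489 W/m²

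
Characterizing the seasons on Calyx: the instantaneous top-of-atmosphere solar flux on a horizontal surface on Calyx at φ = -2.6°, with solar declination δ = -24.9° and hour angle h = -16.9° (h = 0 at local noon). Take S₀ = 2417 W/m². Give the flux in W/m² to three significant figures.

2.14e+03 W/m²

cos θ_z = sin φ sin δ + cos φ cos δ cos h = 0.019099 + 0.866979 = 0.886078.
Flux = S₀ · cos θ_z = 2417 × 0.886078 = 2142 W/m².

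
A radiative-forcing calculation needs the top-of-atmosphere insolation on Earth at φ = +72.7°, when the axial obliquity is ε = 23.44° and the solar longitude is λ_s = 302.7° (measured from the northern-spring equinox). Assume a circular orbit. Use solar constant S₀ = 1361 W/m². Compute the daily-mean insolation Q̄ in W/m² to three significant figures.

Solar declination: sin δ = sin ε · sin λ_s = sin 23.44° × sin 302.7° = -0.33474, so δ = -19.557°.
cos H₀ = −tan(+72.7°) tan(-19.557°) = 1.1405 ≥ 1 ⇒ polar night, H₀ = 0 and Q̄ = 0.

Q̄ ≈ 0.00 W/m²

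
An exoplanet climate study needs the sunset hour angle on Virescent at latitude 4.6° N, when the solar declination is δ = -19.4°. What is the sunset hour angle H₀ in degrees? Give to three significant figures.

H₀ = 88.4°

cos H₀ = −tan φ · tan δ = −tan(+4.6°) × tan(-19.400°) = 0.0283, so H₀ = 1.5425 rad = 88.38°.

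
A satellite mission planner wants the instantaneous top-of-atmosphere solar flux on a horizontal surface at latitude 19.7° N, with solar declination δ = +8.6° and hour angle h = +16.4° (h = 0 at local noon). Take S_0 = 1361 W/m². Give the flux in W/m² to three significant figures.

1.28e+03 W/m²

cos θ_z = sin ϕ sin δ + cos ϕ cos δ cos h = 0.050408 + 0.893011 = 0.943419.
Flux = S_0 · cos θ_z = 1361 × 0.943419 = 1284 W/m².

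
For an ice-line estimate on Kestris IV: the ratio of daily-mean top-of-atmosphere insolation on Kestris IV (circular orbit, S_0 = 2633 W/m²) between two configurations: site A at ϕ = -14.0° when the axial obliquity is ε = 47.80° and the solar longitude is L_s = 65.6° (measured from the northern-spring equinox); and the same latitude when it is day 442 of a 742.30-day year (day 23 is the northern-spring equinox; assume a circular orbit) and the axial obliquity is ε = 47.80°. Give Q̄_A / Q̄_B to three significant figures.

— Configuration A (ϕ=-14.0°):
Solar declination: sin δ = sin ε · sin L_s = sin 47.80° × sin 65.6° = 0.67464, so δ = +42.426°.
cos h₀ = −tan(-14.0°) tan(+42.426°) = 0.2279, h₀ = 1.3409 rad.
Bracket: h₀ sin ϕ sin δ + cos ϕ cos δ sin h₀ = 1.3409×-0.24192×0.67464 + 0.97030×0.73815×0.97369 = -0.218847 + 0.697383 = 0.478536.
Q̄ = (S_0/π) × [bracket] = (2633/π) × 0.478536 = 401.07 W/m².
— Configuration B (ϕ=-14.0°):
Solar longitude: L_s = 360° × (442 − 23)/742.30 = 203.206°.
sin δ = sin 47.80° × sin 203.206° = -0.29191, so δ = -16.972°.
cos h₀ = −tan(-14.0°) tan(-16.972°) = -0.0761, h₀ = 1.6470 rad.
Bracket: h₀ sin ϕ sin δ + cos ϕ cos δ sin h₀ = 1.6470×-0.24192×-0.29191 + 0.97030×0.95645×0.99710 = 0.116309 + 0.925352 = 1.041661.
Q̄ = (S_0/π) × [bracket] = (2633/π) × 1.041661 = 873.03 W/m².
Ratio Q̄_A / Q̄_B = 401.07 / 873.03 = 0.4594.

Q̄_A / Q̄_B ≈ 0.459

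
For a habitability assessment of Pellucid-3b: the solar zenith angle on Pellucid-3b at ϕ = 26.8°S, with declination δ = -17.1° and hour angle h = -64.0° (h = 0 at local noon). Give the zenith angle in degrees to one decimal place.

cos θ_z = sin ϕ sin δ + cos ϕ cos δ cos h = 0.132576 + 0.373986 = 0.506562.
θ_z = arccos(0.506562) = 59.6°.

θ_z = 59.6°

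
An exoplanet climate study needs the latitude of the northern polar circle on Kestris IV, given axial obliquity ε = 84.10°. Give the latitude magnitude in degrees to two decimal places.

The polar circle is the lowest latitude that experiences at least one full rotation of continuous daylight at the northern-summer solstice; it lies at |ϕ| = 90° − ε = 90° − 84.10° = 5.90°.

5.90°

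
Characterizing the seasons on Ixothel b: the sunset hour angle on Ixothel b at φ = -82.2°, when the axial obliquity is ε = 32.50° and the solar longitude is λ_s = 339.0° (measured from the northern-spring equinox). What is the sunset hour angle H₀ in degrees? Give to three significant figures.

H₀ = 180°

Solar declination: sin δ = sin ε · sin λ_s = sin 32.50° × sin 339.0° = -0.19255, so δ = -11.102°.
Sunrise equation: cos H₀ = −tan φ · tan δ = -1.4325 ≤ −1, so the host star never sets (polar day) and H₀ = π.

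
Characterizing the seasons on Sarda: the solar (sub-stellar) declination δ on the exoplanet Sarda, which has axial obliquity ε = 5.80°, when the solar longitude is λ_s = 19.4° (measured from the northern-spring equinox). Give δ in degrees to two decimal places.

sin δ = sin ε · sin λ_s = sin 5.80° × sin 19.4° = 0.033567.
δ = arcsin(0.033567) = +1.92°.

δ = +1.92°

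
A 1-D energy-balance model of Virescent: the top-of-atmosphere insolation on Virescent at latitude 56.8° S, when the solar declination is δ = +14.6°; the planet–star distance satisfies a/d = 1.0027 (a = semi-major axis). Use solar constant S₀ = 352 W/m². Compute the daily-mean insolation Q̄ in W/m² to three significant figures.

Q̄ ≈ 27.2 W/m²

cos H₀ = −tan(-56.8°) tan(+14.600°) = 0.3981, H₀ = 1.1614 rad.
Bracket: H₀ sin φ sin δ + cos φ cos δ sin H₀ = 1.1614×-0.83676×0.25207 + 0.54756×0.96771×0.91736 = -0.244965 + 0.486090 = 0.241125.
Inverse-square distance factor (a/d)² = 1.0027² = 1.005407.
Q̄ = (S₀/π) × 1.005407 × [bracket] = (352/π) × 1.005407 × 0.241125 = 27.16 W/m².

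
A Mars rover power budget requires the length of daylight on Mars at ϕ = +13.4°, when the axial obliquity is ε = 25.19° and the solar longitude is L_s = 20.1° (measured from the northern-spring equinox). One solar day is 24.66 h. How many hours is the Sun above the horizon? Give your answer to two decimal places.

Solar declination: sin δ = sin ε · sin L_s = sin 25.19° × sin 20.1° = 0.14627, so δ = +8.411°.
cos h₀ = −tan ϕ · tan δ = −tan(+13.4°) × tan(+8.411°) = -0.0352, so h₀ = 1.6060 rad = 92.02°.
Daylight = 2h₀/(2π) × 24.66 h = (1.6060/π) × 24.66 = 12.61 h.

12.61 h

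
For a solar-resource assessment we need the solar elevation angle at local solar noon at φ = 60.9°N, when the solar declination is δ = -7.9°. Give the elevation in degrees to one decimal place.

21.2°

At local noon the hour angle is zero, so the zenith angle equals |φ − δ| = |+60.9° − (-7.900°)| = 68.800°.
Elevation = 90° − 68.800° = 21.2°.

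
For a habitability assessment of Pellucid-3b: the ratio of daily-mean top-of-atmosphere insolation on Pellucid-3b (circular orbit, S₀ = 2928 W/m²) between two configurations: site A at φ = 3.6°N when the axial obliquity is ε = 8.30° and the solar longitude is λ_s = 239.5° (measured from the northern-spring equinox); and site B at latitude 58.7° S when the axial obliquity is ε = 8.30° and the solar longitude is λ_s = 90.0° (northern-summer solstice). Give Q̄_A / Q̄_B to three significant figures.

Q̄_A / Q̄_B ≈ 2.92

— Configuration A (φ=+3.6°):
Solar declination: sin δ = sin ε · sin λ_s = sin 8.30° × sin 239.5° = -0.12438, so δ = -7.145°.
cos H₀ = −tan(+3.6°) tan(-7.145°) = 0.0079, H₀ = 1.5629 rad.
Bracket: H₀ sin φ sin δ + cos φ cos δ sin H₀ = 1.5629×0.06279×-0.12438 + 0.99803×0.99223×0.99997 = -0.012206 + 0.990246 = 0.978040.
Q̄ = (S₀/π) × [bracket] = (2928/π) × 0.978040 = 911.54 W/m².
— Configuration B (φ=-58.7°):
Solar declination: sin δ = sin ε · sin λ_s = sin 8.30° × sin 90.0° = 0.14436, so δ = +8.300°.
cos H₀ = −tan(-58.7°) tan(+8.300°) = 0.2399, H₀ = 1.3285 rad.
Bracket: H₀ sin φ sin δ + cos φ cos δ sin H₀ = 1.3285×-0.85446×0.14436 + 0.51952×0.98953×0.97079 = -0.163870 + 0.499064 = 0.335194.
Q̄ = (S₀/π) × [bracket] = (2928/π) × 0.335194 = 312.40 W/m².
Ratio Q̄_A / Q̄_B = 911.54 / 312.40 = 2.918.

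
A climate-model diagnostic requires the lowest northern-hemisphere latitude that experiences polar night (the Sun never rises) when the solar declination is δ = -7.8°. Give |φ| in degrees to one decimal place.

|φ| = 82.2°

Polar night requires cos H₀ = −tan φ tan δ ≥ 1, i.e. tan φ tan δ ≤ −1.
The boundary is |tan φ| · |tan δ| = 1, so |φ| = 90° − |δ| = 90° − 7.8° = 82.2° in the northern hemisphere.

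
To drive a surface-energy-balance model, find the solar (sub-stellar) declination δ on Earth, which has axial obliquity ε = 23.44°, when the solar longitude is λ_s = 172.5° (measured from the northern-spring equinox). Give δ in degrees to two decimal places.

δ = +2.98°

sin δ = sin ε · sin λ_s = sin 23.44° × sin 172.5° = 0.051922.
δ = arcsin(0.051922) = +2.98°.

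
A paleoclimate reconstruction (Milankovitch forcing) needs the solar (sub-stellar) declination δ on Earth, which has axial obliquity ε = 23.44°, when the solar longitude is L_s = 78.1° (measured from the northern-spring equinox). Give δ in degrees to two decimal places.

δ = +22.91°

sin δ = sin ε · sin L_s = sin 23.44° × sin 78.1° = 0.389240.
δ = arcsin(0.389240) = +22.91°.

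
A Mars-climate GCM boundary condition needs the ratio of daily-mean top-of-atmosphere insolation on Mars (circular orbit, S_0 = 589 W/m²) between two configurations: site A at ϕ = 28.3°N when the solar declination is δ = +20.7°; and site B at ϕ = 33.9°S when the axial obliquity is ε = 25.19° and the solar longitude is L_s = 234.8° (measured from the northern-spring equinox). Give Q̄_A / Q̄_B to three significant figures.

Q̄_A / Q̄_B ≈ 0.997

— Configuration A (ϕ=+28.3°):
cos h₀ = −tan(+28.3°) tan(+20.700°) = -0.2035, h₀ = 1.7757 rad.
Bracket: h₀ sin ϕ sin δ + cos ϕ cos δ sin h₀ = 1.7757×0.47409×0.35347 + 0.88048×0.93544×0.97908 = 0.297566 + 0.806406 = 1.103972.
Q̄ = (S_0/π) × [bracket] = (589/π) × 1.103972 = 206.98 W/m².
— Configuration B (ϕ=-33.9°):
Solar declination: sin δ = sin ε · sin L_s = sin 25.19° × sin 234.8° = -0.34779, so δ = -20.352°.
cos h₀ = −tan(-33.9°) tan(-20.352°) = -0.2493, h₀ = 1.8227 rad.
Bracket: h₀ sin ϕ sin δ + cos ϕ cos δ sin h₀ = 1.8227×-0.55775×-0.34779 + 0.83001×0.93757×0.96843 = 0.353567 + 0.753625 = 1.107192.
Q̄ = (S_0/π) × [bracket] = (589/π) × 1.107192 = 207.58 W/m².
Ratio Q̄_A / Q̄_B = 206.98 / 207.58 = 0.9971.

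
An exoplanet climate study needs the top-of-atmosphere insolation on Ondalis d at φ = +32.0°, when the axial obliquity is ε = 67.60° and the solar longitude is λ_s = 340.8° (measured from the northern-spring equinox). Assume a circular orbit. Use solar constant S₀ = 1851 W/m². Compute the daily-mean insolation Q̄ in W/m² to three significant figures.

Q̄ ≈ 336 W/m²

Solar declination: sin δ = sin ε · sin λ_s = sin 67.60° × sin 340.8° = -0.30405, so δ = -17.701°.
cos H₀ = −tan(+32.0°) tan(-17.701°) = 0.1994, H₀ = 1.3700 rad.
Bracket: H₀ sin φ sin δ + cos φ cos δ sin H₀ = 1.3700×0.52992×-0.30405 + 0.84805×0.95266×0.97991 = -0.220737 + 0.791673 = 0.570936.
Q̄ = (S₀/π) × [bracket] = (1851/π) × 0.570936 = 336.4 W/m².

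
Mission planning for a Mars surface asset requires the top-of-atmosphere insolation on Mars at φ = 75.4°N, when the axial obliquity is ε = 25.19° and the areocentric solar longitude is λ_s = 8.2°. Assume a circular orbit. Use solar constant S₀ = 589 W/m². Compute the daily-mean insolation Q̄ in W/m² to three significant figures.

sin δ = sin 25.19° × sin 8.2° = 0.06071, so δ = +3.480°.
cos H₀ = −tan(+75.4°) tan(+3.480°) = -0.2335, H₀ = 1.8065 rad.
Bracket: H₀ sin φ sin δ + cos φ cos δ sin H₀ = 1.8065×0.96771×0.06071 + 0.25207×0.99816×0.97236 = 0.106131 + 0.244652 = 0.350783.
Q̄ = (S₀/π) × [bracket] = (589/π) × 0.350783 = 65.77 W/m².

Q̄ ≈ 65.8 W/m²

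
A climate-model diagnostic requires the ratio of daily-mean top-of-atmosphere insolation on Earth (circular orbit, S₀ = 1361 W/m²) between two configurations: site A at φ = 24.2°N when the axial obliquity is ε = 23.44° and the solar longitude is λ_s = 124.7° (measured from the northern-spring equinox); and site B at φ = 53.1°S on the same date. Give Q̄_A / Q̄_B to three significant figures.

— Configuration A (φ=+24.2°):
Solar declination: sin δ = sin ε · sin λ_s = sin 23.44° × sin 124.7° = 0.32704, so δ = +19.089°.
cos H₀ = −tan(+24.2°) tan(+19.089°) = -0.1555, H₀ = 1.7270 rad.
Bracket: H₀ sin φ sin δ + cos φ cos δ sin H₀ = 1.7270×0.40992×0.32704 + 0.91212×0.94501×0.98783 = 0.231522 + 0.851472 = 1.082994.
Q̄ = (S₀/π) × [bracket] = (1361/π) × 1.082994 = 469.17 W/m².
— Configuration B (φ=-53.1°):
cos H₀ = −tan(-53.1°) tan(+19.089°) = 0.4609, H₀ = 1.0918 rad.
Bracket: H₀ sin φ sin δ + cos φ cos δ sin H₀ = 1.0918×-0.79968×0.32704 + 0.60042×0.94501×0.88744 = -0.285536 + 0.503536 = 0.218000.
Q̄ = (S₀/π) × [bracket] = (1361/π) × 0.218000 = 94.442 W/m².
Ratio Q̄_A / Q̄_B = 469.17 / 94.442 = 4.968.

Q̄_A / Q̄_B ≈ 4.97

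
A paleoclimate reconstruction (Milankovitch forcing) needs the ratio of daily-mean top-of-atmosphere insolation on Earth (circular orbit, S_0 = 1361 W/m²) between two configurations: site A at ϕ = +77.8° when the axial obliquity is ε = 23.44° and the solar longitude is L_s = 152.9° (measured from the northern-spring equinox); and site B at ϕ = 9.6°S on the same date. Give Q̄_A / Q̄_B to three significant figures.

Q̄_A / Q̄_B ≈ 0.615

— Configuration A (ϕ=+77.8°):
Solar declination: sin δ = sin ε · sin L_s = sin 23.44° × sin 152.9° = 0.18121, so δ = +10.440°.
cos h₀ = −tan(+77.8°) tan(+10.440°) = -0.8522, h₀ = 2.5911 rad.
Bracket: h₀ sin ϕ sin δ + cos ϕ cos δ sin h₀ = 2.5911×0.97742×0.18121 + 0.21132×0.98344×0.52315 = 0.458931 + 0.108721 = 0.567652.
Q̄ = (S_0/π) × [bracket] = (1361/π) × 0.567652 = 245.92 W/m².
— Configuration B (ϕ=-9.6°):
cos h₀ = −tan(-9.6°) tan(+10.440°) = 0.0312, h₀ = 1.5396 rad.
Bracket: h₀ sin ϕ sin δ + cos ϕ cos δ sin h₀ = 1.5396×-0.16677×0.18121 + 0.98600×0.98344×0.99951 = -0.046527 + 0.969197 = 0.922670.
Q̄ = (S_0/π) × [bracket] = (1361/π) × 0.922670 = 399.72 W/m².
Ratio Q̄_A / Q̄_B = 245.92 / 399.72 = 0.6152.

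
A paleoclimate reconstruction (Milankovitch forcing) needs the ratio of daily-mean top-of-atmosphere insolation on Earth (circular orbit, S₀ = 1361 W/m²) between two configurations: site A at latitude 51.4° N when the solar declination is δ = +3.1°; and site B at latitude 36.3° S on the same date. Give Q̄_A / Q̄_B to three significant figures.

Q̄_A / Q̄_B ≈ 0.915

— Configuration A (φ=+51.4°):
cos H₀ = −tan(+51.4°) tan(+3.100°) = -0.0678, H₀ = 1.6387 rad.
Bracket: H₀ sin φ sin δ + cos φ cos δ sin H₀ = 1.6387×0.78152×0.05408 + 0.62388×0.99854×0.99770 = 0.069259 + 0.621536 = 0.690795.
Q̄ = (S₀/π) × [bracket] = (1361/π) × 0.690795 = 299.27 W/m².
— Configuration B (φ=-36.3°):
cos H₀ = −tan(-36.3°) tan(+3.100°) = 0.0398, H₀ = 1.5310 rad.
Bracket: H₀ sin φ sin δ + cos φ cos δ sin H₀ = 1.5310×-0.59201×0.05408 + 0.80593×0.99854×0.99921 = -0.049016 + 0.804118 = 0.755102.
Q̄ = (S₀/π) × [bracket] = (1361/π) × 0.755102 = 327.13 W/m².
Ratio Q̄_A / Q̄_B = 299.27 / 327.13 = 0.9148.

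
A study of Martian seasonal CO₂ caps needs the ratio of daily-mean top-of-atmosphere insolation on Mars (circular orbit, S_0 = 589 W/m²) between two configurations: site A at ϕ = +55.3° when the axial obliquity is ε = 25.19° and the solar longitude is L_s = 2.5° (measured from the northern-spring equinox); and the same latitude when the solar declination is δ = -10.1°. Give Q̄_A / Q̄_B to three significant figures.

Q̄_A / Q̄_B ≈ 1.68

— Configuration A (ϕ=+55.3°):
Solar declination: sin δ = sin ε · sin L_s = sin 25.19° × sin 2.5° = 0.01857, so δ = +1.064°.
cos h₀ = −tan(+55.3°) tan(+1.064°) = -0.0268, h₀ = 1.5976 rad.
Bracket: h₀ sin ϕ sin δ + cos ϕ cos δ sin h₀ = 1.5976×0.82214×0.01857 + 0.56928×0.99983×0.99964 = 0.024391 + 0.568978 = 0.593369.
Q̄ = (S_0/π) × [bracket] = (589/π) × 0.593369 = 111.25 W/m².
— Configuration B (ϕ=+55.3°):
cos h₀ = −tan(+55.3°) tan(-10.100°) = 0.2572, h₀ = 1.3106 rad.
Bracket: h₀ sin ϕ sin δ + cos ϕ cos δ sin h₀ = 1.3106×0.82214×-0.17537 + 0.56928×0.98450×0.96635 = -0.188961 + 0.541597 = 0.352636.
Q̄ = (S_0/π) × [bracket] = (589/π) × 0.352636 = 66.114 W/m².
Ratio Q̄_A / Q̄_B = 111.25 / 66.114 = 1.683.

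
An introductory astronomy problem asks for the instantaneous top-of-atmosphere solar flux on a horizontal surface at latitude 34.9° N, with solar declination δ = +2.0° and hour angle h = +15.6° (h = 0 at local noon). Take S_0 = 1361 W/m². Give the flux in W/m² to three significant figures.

cos θ_z = sin ϕ sin δ + cos ϕ cos δ cos h = 0.019968 + 0.789458 = 0.809426.
Flux = S_0 · cos θ_z = 1361 × 0.809426 = 1102 W/m².

1.10e+03 W/m²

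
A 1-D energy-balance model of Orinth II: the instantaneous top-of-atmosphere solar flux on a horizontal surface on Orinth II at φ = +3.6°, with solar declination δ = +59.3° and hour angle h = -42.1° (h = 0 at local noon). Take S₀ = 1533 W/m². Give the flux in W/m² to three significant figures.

662 W/m²

cos θ_z = sin φ sin δ + cos φ cos δ cos h = 0.053991 + 0.378063 = 0.432054.
Flux = S₀ · cos θ_z = 1533 × 0.432054 = 662.3 W/m².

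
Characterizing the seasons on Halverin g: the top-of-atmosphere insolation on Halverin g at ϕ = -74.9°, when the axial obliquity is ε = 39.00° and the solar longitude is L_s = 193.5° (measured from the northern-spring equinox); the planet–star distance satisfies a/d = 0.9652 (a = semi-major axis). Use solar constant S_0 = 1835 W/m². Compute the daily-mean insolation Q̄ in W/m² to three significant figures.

Q̄ ≈ 283 W/m²

Solar declination: sin δ = sin ε · sin L_s = sin 39.00° × sin 193.5° = -0.14691, so δ = -8.448°.
cos h₀ = −tan(-74.9°) tan(-8.448°) = -0.5505, h₀ = 2.1537 rad.
Bracket: h₀ sin ϕ sin δ + cos ϕ cos δ sin h₀ = 2.1537×-0.96547×-0.14691 + 0.26050×0.98915×0.83487 = 0.305475 + 0.215124 = 0.520599.
Inverse-square distance factor (a/d)² = 0.9652² = 0.931611.
Q̄ = (S_0/π) × 0.931611 × [bracket] = (1835/π) × 0.931611 × 0.520599 = 283.3 W/m².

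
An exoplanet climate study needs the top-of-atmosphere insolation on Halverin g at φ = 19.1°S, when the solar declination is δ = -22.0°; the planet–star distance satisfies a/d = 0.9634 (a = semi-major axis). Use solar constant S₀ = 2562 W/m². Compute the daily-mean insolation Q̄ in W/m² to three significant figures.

cos H₀ = −tan(-19.1°) tan(-22.000°) = -0.1399, H₀ = 1.7112 rad.
Bracket: H₀ sin φ sin δ + cos φ cos δ sin H₀ = 1.7112×-0.32722×-0.37461 + 0.94495×0.92718×0.99016 = 0.209759 + 0.867518 = 1.077277.
Inverse-square distance factor (a/d)² = 0.9634² = 0.928140.
Q̄ = (S₀/π) × 0.928140 × [bracket] = (2562/π) × 0.928140 × 1.077277 = 815.4 W/m².

Q̄ ≈ 815 W/m²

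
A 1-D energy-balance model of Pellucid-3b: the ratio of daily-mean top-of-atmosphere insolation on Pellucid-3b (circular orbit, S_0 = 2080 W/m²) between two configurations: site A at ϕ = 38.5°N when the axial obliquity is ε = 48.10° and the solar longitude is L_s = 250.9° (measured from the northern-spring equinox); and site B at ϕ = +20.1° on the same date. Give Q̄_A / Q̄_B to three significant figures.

Q̄_A / Q̄_B ≈ 0.157

— Configuration A (ϕ=+38.5°):
Solar declination: sin δ = sin ε · sin L_s = sin 48.10° × sin 250.9° = -0.70334, so δ = -44.695°.
cos h₀ = −tan(+38.5°) tan(-44.695°) = 0.7870, h₀ = 0.6648 rad.
Bracket: h₀ sin ϕ sin δ + cos ϕ cos δ sin h₀ = 0.6648×0.62251×-0.70334 + 0.78261×0.71086×0.61693 = -0.291073 + 0.343214 = 0.052141.
Q̄ = (S_0/π) × [bracket] = (2080/π) × 0.052141 = 34.522 W/m².
— Configuration B (ϕ=+20.1°):
cos h₀ = −tan(+20.1°) tan(-44.695°) = 0.3621, h₀ = 1.2003 rad.
Bracket: h₀ sin ϕ sin δ + cos ϕ cos δ sin h₀ = 1.2003×0.34366×-0.70334 + 0.93909×0.71086×0.93215 = -0.290124 + 0.622267 = 0.332143.
Q̄ = (S_0/π) × [bracket] = (2080/π) × 0.332143 = 219.91 W/m².
Ratio Q̄_A / Q̄_B = 34.522 / 219.91 = 0.1570.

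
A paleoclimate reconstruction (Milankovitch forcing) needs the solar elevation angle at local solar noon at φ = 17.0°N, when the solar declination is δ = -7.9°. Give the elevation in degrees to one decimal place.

At local noon the hour angle is zero, so the zenith angle equals |φ − δ| = |+17.0° − (-7.900°)| = 24.900°.
Elevation = 90° − 24.900° = 65.1°.

65.1°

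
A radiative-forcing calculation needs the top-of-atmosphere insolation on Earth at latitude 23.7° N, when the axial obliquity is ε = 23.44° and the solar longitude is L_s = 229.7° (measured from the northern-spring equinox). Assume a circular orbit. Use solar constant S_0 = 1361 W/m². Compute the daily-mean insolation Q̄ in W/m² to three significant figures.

Q̄ ≈ 299 W/m²

Solar declination: sin δ = sin ε · sin L_s = sin 23.44° × sin 229.7° = -0.30338, so δ = -17.661°.
cos h₀ = −tan(+23.7°) tan(-17.661°) = 0.1398, h₀ = 1.4306 rad.
Bracket: h₀ sin ϕ sin δ + cos ϕ cos δ sin h₀ = 1.4306×0.40195×-0.30338 + 0.91566×0.95287×0.99019 = -0.174453 + 0.863946 = 0.689493.
Q̄ = (S_0/π) × [bracket] = (1361/π) × 0.689493 = 298.7 W/m².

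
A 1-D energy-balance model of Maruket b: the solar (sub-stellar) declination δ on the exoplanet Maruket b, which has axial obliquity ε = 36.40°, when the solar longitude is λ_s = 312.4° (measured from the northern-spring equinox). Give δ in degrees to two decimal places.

δ = -25.99°

sin δ = sin ε · sin λ_s = sin 36.40° × sin 312.4° = -0.438213.
δ = arcsin(-0.438213) = -25.99°.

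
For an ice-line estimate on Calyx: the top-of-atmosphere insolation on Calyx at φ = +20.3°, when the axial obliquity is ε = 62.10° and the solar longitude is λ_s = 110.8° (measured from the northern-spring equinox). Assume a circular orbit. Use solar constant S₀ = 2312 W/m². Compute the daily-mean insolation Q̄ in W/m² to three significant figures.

Solar declination: sin δ = sin ε · sin λ_s = sin 62.10° × sin 110.8° = 0.82617, so δ = +55.707°.
cos H₀ = −tan(+20.3°) tan(+55.707°) = -0.5424, H₀ = 2.1441 rad.
Bracket: H₀ sin φ sin δ + cos φ cos δ sin H₀ = 2.1441×0.34694×0.82617 + 0.93789×0.56343×0.84011 = 0.614566 + 0.443944 = 1.058510.
Q̄ = (S₀/π) × [bracket] = (2312/π) × 1.058510 = 779.0 W/m².

Q̄ ≈ 779 W/m²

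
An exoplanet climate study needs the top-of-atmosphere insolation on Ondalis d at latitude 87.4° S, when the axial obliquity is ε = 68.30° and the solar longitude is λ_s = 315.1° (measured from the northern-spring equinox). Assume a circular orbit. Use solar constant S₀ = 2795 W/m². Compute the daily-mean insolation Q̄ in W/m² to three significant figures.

Q̄ ≈ 1.83e+03 W/m²

Solar declination: sin δ = sin ε · sin λ_s = sin 68.30° × sin 315.1° = -0.65585, so δ = -40.984°.
cos H₀ = −tan(-87.4°) tan(-40.984°) = -19.1324 ≤ −1 ⇒ polar day, H₀ = π.
Bracket: H₀ sin φ sin δ + cos φ cos δ sin H₀ = 3.1416×-0.99897×-0.65585 + 0.04536×0.75489×0.00000 = 2.058296 + 0.000000 = 2.058296.
Q̄ = (S₀/π) × [bracket] = (2795/π) × 2.058296 = 1831 W/m².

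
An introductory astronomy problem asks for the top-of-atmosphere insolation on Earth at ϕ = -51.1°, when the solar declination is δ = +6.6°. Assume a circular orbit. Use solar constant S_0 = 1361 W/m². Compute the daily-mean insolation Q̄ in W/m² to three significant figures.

Q̄ ≈ 212 W/m²

cos h₀ = −tan(-51.1°) tan(+6.600°) = 0.1434, h₀ = 1.4269 rad.
Bracket: h₀ sin ϕ sin δ + cos ϕ cos δ sin h₀ = 1.4269×-0.77824×0.11494 + 0.62796×0.99337×0.98967 = -0.127637 + 0.617353 = 0.489716.
Q̄ = (S_0/π) × [bracket] = (1361/π) × 0.489716 = 212.2 W/m².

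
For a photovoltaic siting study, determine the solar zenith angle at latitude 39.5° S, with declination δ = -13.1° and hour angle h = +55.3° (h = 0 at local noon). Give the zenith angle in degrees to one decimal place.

θ_z = 55.1°

cos θ_z = sin φ sin δ + cos φ cos δ cos h = 0.144168 + 0.427838 = 0.572006.
θ_z = arccos(0.572006) = 55.1°.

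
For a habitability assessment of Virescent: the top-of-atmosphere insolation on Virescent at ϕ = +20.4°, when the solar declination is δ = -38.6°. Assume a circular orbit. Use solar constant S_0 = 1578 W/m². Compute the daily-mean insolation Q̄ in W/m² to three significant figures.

Q̄ ≈ 213 W/m²

cos h₀ = −tan(+20.4°) tan(-38.600°) = 0.2969, h₀ = 1.2694 rad.
Bracket: h₀ sin ϕ sin δ + cos ϕ cos δ sin h₀ = 1.2694×0.34857×-0.62388 + 0.93728×0.78152×0.95491 = -0.276051 + 0.699475 = 0.423424.
Q̄ = (S_0/π) × [bracket] = (1578/π) × 0.423424 = 212.7 W/m².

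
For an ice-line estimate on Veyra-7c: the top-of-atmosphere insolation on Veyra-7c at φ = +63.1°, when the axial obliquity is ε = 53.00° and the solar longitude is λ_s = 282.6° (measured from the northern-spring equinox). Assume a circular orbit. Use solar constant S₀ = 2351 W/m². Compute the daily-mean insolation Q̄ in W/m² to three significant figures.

Solar declination: sin δ = sin ε · sin λ_s = sin 53.00° × sin 282.6° = -0.77940, so δ = -51.206°.
cos H₀ = −tan(+63.1°) tan(-51.206°) = 2.4521 ≥ 1 ⇒ polar night, H₀ = 0 and Q̄ = 0.

Q̄ ≈ 0.00 W/m²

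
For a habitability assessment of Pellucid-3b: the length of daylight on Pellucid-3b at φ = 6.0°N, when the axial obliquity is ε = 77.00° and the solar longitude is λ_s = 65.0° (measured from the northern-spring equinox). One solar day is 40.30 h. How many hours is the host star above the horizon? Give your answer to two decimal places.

Solar declination: sin δ = sin ε · sin λ_s = sin 77.00° × sin 65.0° = 0.88308, so δ = +62.016°.
cos H₀ = −tan φ · tan δ = −tan(+6.0°) × tan(+62.016°) = -0.1978, so H₀ = 1.7699 rad = 101.41°.
Daylight = 2H₀/(2π) × 40.30 h = (1.7699/π) × 40.30 = 22.70 h.

22.70 h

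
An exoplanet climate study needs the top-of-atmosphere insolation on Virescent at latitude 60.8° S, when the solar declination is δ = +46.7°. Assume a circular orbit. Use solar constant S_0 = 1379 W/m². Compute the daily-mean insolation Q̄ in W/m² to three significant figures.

cos h₀ = −tan(-60.8°) tan(+46.700°) = 1.8987 ≥ 1 ⇒ polar night, h₀ = 0 and Q̄ = 0.

Q̄ ≈ 0.00 W/m²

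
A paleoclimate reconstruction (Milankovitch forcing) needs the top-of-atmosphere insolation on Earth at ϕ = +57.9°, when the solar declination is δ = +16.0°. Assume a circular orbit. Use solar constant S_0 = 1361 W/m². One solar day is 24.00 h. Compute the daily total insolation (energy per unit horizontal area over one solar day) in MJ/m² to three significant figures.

cos h₀ = −tan(+57.9°) tan(+16.000°) = -0.4571, h₀ = 2.0455 rad.
Bracket: h₀ sin ϕ sin δ + cos ϕ cos δ sin h₀ = 2.0455×0.84712×0.27564 + 0.53140×0.96126×0.88941 = 0.477625 + 0.454323 = 0.931948.
Q̄ = (S_0/π) × [bracket] = (1361/π) × 0.931948 = 403.74 W/m².
Daily total = Q̄ × 24.00 h × 3600 s/h = 403.74 × 24.00 × 3600 / 10⁶ = 34.88 MJ/m².

34.9 MJ/m²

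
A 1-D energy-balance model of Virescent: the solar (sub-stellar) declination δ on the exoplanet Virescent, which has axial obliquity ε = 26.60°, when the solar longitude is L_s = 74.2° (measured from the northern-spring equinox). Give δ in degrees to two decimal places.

δ = +25.52°

sin δ = sin ε · sin L_s = sin 26.60° × sin 74.2° = 0.430842.
δ = arcsin(0.430842) = +25.52°.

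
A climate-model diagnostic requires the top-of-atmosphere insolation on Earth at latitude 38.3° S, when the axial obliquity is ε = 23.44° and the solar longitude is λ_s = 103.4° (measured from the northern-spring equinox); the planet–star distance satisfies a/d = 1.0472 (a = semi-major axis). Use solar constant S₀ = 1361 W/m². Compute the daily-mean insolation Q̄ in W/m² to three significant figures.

Solar declination: sin δ = sin ε · sin λ_s = sin 23.44° × sin 103.4° = 0.38696, so δ = +22.765°.
cos H₀ = −tan(-38.3°) tan(+22.765°) = 0.3314, H₀ = 1.2330 rad.
Bracket: H₀ sin φ sin δ + cos φ cos δ sin H₀ = 1.2330×-0.61978×0.38696 + 0.78478×0.92210×0.94348 = -0.295710 + 0.682745 = 0.387035.
Inverse-square distance factor (a/d)² = 1.0472² = 1.096628.
Q̄ = (S₀/π) × 1.096628 × [bracket] = (1361/π) × 1.096628 × 0.387035 = 183.9 W/m².

Q̄ ≈ 184 W/m²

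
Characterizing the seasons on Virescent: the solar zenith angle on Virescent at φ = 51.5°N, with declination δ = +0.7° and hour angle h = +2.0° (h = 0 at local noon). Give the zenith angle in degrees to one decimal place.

θ_z = 50.8°

cos θ_z = sin φ sin δ + cos φ cos δ cos h = 0.009561 + 0.622089 = 0.631650.
θ_z = arccos(0.631650) = 50.8°.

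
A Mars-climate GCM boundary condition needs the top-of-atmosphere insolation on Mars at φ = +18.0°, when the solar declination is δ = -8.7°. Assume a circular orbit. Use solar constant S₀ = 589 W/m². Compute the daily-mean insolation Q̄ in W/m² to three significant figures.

cos H₀ = −tan(+18.0°) tan(-8.700°) = 0.0497, H₀ = 1.5211 rad.
Bracket: H₀ sin φ sin δ + cos φ cos δ sin H₀ = 1.5211×0.30902×-0.15126 + 0.95106×0.98849×0.99876 = -0.071100 + 0.938948 = 0.867848.
Q̄ = (S₀/π) × [bracket] = (589/π) × 0.867848 = 162.7 W/m².

Q̄ ≈ 163 W/m²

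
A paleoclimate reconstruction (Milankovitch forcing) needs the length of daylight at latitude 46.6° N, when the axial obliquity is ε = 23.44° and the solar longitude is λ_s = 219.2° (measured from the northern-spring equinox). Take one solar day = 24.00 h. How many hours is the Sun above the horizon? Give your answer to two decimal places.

9.87 h

Solar declination: sin δ = sin ε · sin λ_s = sin 23.44° × sin 219.2° = -0.25141, so δ = -14.561°.
cos H₀ = −tan φ · tan δ = −tan(+46.6°) × tan(-14.561°) = 0.2747, so H₀ = 1.2925 rad = 74.06°.
Daylight = 2H₀/(2π) × 24.00 h = (1.2925/π) × 24.00 = 9.87 h.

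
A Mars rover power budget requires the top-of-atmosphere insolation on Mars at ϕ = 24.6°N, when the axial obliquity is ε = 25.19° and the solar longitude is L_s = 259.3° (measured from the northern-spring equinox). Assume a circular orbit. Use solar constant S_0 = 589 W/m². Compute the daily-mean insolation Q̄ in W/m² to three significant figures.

Q̄ ≈ 107 W/m²

Solar declination: sin δ = sin ε · sin L_s = sin 25.19° × sin 259.3° = -0.41822, so δ = -24.722°.
cos h₀ = −tan(+24.6°) tan(-24.722°) = 0.2108, h₀ = 1.3584 rad.
Bracket: h₀ sin ϕ sin δ + cos ϕ cos δ sin h₀ = 1.3584×0.41628×-0.41822 + 0.90924×0.90835×0.97753 = -0.236493 + 0.807350 = 0.570857.
Q̄ = (S_0/π) × [bracket] = (589/π) × 0.570857 = 107.0 W/m².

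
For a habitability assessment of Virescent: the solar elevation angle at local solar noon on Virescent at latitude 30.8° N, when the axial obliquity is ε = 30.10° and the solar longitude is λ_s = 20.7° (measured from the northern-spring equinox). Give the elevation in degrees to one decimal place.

Solar declination: sin δ = sin ε · sin λ_s = sin 30.10° × sin 20.7° = 0.17727, so δ = +10.211°.
At local noon the hour angle is zero, so the zenith angle equals |φ − δ| = |+30.8° − (+10.211°)| = 20.589°.
Elevation = 90° − 20.589° = 69.4°.

69.4°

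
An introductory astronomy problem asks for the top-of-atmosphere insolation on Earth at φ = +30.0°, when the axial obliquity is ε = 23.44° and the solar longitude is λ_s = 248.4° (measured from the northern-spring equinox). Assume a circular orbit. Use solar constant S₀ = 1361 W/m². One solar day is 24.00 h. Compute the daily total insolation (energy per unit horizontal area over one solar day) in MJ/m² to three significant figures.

20.0 MJ/m²

Solar declination: sin δ = sin ε · sin λ_s = sin 23.44° × sin 248.4° = -0.36985, so δ = -21.707°.
cos H₀ = −tan(+30.0°) tan(-21.707°) = 0.2298, H₀ = 1.3389 rad.
Bracket: H₀ sin φ sin δ + cos φ cos δ sin H₀ = 1.3389×0.50000×-0.36985 + 0.86603×0.92909×0.97323 = -0.247596 + 0.783080 = 0.535484.
Q̄ = (S₀/π) × [bracket] = (1361/π) × 0.535484 = 231.98 W/m².
Daily total = Q̄ × 24.00 h × 3600 s/h = 231.98 × 24.00 × 3600 / 10⁶ = 20.04 MJ/m².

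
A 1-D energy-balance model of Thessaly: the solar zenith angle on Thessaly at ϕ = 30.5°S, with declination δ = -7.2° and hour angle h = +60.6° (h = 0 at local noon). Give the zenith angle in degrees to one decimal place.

cos θ_z = sin ϕ sin δ + cos ϕ cos δ cos h = 0.063611 + 0.419642 = 0.483253.
θ_z = arccos(0.483253) = 61.1°.

θ_z = 61.1°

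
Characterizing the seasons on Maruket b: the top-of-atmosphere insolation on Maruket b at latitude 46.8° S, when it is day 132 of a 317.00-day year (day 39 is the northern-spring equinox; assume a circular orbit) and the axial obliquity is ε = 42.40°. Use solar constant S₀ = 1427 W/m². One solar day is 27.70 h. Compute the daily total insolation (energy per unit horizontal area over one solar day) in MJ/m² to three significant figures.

0.609 MJ/m²

Solar longitude: λ_s = 360° × (132 − 39)/317.00 = 105.615°.
sin δ = sin 42.40° × sin 105.615° = 0.64941, so δ = +40.498°.
cos H₀ = −tan(-46.8°) tan(+40.498°) = 0.9094, H₀ = 0.4289 rad.
Bracket: H₀ sin φ sin δ + cos φ cos δ sin H₀ = 0.4289×-0.72897×0.64941 + 0.68455×0.76043×0.41587 = -0.203041 + 0.216482 = 0.013441.
Q̄ = (S₀/π) × [bracket] = (1427/π) × 0.013441 = 6.1053 W/m².
Daily total = Q̄ × 27.70 h × 3600 s/h = 6.1053 × 27.70 × 3600 / 10⁶ = 0.6088 MJ/m².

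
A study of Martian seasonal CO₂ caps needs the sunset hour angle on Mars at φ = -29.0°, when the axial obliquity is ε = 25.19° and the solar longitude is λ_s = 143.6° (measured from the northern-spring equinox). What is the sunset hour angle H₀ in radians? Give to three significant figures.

H₀ = 1.43 rad

Solar declination: sin δ = sin ε · sin λ_s = sin 25.19° × sin 143.6° = 0.25257, so δ = +14.630°.
cos H₀ = −tan φ · tan δ = −tan(-29.0°) × tan(+14.630°) = 0.1447, so H₀ = 1.4256 rad = 81.68°.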